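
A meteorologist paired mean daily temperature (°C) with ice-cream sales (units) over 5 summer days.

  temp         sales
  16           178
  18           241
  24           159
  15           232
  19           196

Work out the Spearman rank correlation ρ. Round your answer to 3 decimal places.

-0.500

Rank temp: 2, 3, 5, 1, 4
Rank sales: 2, 5, 1, 4, 3
d = rank(temp) − rank(sales): 0, -2, 4, -3, 1; Σd² = 30
ρ = 1 − 6Σd² / [n(n²−1)] = 1 − 6×30 / (5×24) = 1 − 180/120 ≈ -0.500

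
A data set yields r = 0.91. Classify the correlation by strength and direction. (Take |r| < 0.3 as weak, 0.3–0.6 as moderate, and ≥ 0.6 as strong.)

strong positive

r = 0.91 > 0 so the relationship is positive.
|r| = 0.91, which falls in the strong range.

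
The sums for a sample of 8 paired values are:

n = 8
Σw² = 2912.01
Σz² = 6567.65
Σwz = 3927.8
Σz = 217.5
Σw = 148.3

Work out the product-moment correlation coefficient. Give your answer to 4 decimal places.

r = (nΣwz − ΣwΣz) / √[(nΣw² − (Σw)²)(nΣz² − (Σz)²)]
Numerator: 8×3927.8 − 148.3×217.5 = -832.85
Denominator: √[(23296.08 − 21992.89)(52541.2 − 47306.25)] = √[1303.19 × 5234.95] = 2611.9216
r = -832.85 / 2611.9216 ≈ -0.3189

-0.3189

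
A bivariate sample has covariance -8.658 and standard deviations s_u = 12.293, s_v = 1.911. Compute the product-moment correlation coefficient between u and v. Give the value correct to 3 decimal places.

-0.369

r = Cov(u,v) / (s_u · s_v) = -8.658 / (12.293 × 1.911)
  = -8.658 / 23.4919 ≈ -0.369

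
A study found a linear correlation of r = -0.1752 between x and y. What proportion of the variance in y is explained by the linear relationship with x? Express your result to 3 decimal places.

0.031

r² = (-0.1752)² = 0.031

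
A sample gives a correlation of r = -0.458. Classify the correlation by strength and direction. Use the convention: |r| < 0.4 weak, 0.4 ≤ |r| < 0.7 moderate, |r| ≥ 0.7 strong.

r = -0.458 < 0 so the relationship is negative.
|r| = 0.458, which falls in the moderate range.

moderate negative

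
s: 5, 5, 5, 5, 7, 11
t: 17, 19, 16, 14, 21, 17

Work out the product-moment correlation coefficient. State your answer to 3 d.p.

n = 6, Σs = 38, Σt = 104, Σs² = 270, Σt² = 1832, Σst = 664
nΣst − ΣsΣt = 3984 − 3952 = 32
nΣs² − (Σs)² = 1620 − 1444 = 176; nΣt² − (Σt)² = 10992 − 10816 = 176
r = 32 / √(176 × 176) = 32 / 176.0000 ≈ 0.182

0.182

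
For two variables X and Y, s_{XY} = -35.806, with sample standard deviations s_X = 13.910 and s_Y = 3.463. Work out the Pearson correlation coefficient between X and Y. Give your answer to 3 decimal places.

r = Cov(X,Y) / (s_X · s_Y) = -35.806 / (13.910 × 3.463)
  = -35.806 / 48.1703 ≈ -0.743

-0.743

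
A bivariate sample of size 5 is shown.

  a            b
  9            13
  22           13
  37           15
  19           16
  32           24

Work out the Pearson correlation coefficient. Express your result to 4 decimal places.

n = 5, Σa = 119, Σb = 81, Σa² = 3319, Σb² = 1395, Σab = 2030
nΣab − ΣaΣb = 10150 − 9639 = 511
nΣa² − (Σa)² = 16595 − 14161 = 2434; nΣb² − (Σb)² = 6975 − 6561 = 414
r = 511 / √(2434 × 414) = 511 / 1003.8307 ≈ 0.5091

0.5091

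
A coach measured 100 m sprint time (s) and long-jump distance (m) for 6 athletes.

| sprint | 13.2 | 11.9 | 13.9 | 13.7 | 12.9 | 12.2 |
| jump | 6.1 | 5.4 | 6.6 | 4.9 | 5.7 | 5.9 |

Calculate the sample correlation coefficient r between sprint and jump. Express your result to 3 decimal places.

0.219

n = 6, Σx = 77.8, Σy = 34.6, Σx² = 1012, Σy² = 201.24, Σxy = 449.16
nΣxy − ΣxΣy = 2694.96 − 2691.88 = 3.08
nΣx² − (Σx)² = 6072 − 6052.84 = 19.16; nΣy² − (Σy)² = 1207.44 − 1197.16 = 10.28
r = 3.08 / √(19.16 × 10.28) = 3.08 / 14.0344 ≈ 0.219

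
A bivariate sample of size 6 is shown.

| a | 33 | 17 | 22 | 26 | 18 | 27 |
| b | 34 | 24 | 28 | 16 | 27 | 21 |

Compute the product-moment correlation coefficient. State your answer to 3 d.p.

n = 6, Σa = 143, Σb = 150, Σa² = 3591, Σb² = 3942, Σab = 3615
nΣab − ΣaΣb = 21690 − 21450 = 240
nΣa² − (Σa)² = 21546 − 20449 = 1097; nΣb² − (Σb)² = 23652 − 22500 = 1152
r = 240 / √(1097 × 1152) = 240 / 1124.1637 ≈ 0.213

0.213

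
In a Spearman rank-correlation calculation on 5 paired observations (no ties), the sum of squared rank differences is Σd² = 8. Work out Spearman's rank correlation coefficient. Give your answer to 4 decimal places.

0.6000

ρ = 1 − 6Σd² / [n(n²−1)] = 1 − 6×8 / (5×24)
  = 1 − 48/120 = 1 − 0.40000 ≈ 0.6000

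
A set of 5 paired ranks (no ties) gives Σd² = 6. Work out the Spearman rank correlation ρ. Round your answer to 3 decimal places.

0.700

ρ = 1 − 6Σd² / [n(n²−1)] = 1 − 6×6 / (5×24)
  = 1 − 36/120 = 1 − 0.3000 ≈ 0.700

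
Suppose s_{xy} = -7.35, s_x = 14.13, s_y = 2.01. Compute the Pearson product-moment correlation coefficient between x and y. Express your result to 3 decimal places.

r = Cov(x,y) / (s_x · s_y) = -7.35 / (14.13 × 2.01)
  = -7.35 / 28.4013 ≈ -0.259

-0.259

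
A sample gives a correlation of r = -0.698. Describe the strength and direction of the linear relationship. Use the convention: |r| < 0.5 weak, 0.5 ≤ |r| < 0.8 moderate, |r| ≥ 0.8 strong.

r = -0.698 < 0 so the relationship is negative.
|r| = 0.698, which falls in the moderate range.

moderate negative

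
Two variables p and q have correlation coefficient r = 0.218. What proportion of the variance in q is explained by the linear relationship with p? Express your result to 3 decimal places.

r² = (0.218)² = 0.048

0.048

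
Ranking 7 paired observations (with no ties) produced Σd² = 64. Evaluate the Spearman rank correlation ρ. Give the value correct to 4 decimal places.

-0.1429

ρ = 1 − 6Σd² / [n(n²−1)] = 1 − 6×64 / (7×48)
  = 1 − 384/336 = 1 − 1.14286 ≈ -0.1429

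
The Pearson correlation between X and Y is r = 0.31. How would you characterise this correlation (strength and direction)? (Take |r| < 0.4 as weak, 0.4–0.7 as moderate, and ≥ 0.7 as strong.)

r = 0.31 > 0 so the relationship is positive.
|r| = 0.31, which falls in the weak range.

weak positive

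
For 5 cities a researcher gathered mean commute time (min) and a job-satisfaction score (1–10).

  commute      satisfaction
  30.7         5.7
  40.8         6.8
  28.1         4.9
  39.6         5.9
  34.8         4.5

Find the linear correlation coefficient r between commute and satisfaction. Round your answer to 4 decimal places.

0.6540

n = 5, Σx = 174, Σy = 27.8, Σx² = 6175.94, Σy² = 157.8, Σxy = 980.36
nΣxy − ΣxΣy = 4901.8 − 4837.2 = 64.6
nΣx² − (Σx)² = 30879.7 − 30276 = 603.7; nΣy² − (Σy)² = 789 − 772.84 = 16.16
r = 64.6 / √(603.7 × 16.16) = 64.6 / 98.7714 ≈ 0.6540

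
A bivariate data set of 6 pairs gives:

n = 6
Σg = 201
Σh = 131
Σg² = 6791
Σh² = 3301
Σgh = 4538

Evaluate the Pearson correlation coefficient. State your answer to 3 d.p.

r = (nΣgh − ΣgΣh) / √[(nΣg² − (Σg)²)(nΣh² − (Σh)²)]
Numerator: 6×4538 − 201×131 = 897
Denominator: √[(40746 − 40401)(19806 − 17161)] = √[345 × 2645] = 955.2617
r = 897 / 955.2617 ≈ 0.939

0.939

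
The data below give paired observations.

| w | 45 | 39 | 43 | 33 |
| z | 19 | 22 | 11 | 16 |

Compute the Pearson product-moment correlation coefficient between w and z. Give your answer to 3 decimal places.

n = 4, Σw = 160, Σz = 68, Σw² = 6484, Σz² = 1222, Σwz = 2714
nΣwz − ΣwΣz = 10856 − 10880 = -24
nΣw² − (Σw)² = 25936 − 25600 = 336; nΣz² − (Σz)² = 4888 − 4624 = 264
r = -24 / √(336 × 264) = -24 / 297.8322 ≈ -0.081

-0.081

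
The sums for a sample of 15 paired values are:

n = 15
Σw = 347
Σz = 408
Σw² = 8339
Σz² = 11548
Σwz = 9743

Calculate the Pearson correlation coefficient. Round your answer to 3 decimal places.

r = (nΣwz − ΣwΣz) / √[(nΣw² − (Σw)²)(nΣz² − (Σz)²)]
Numerator: 15×9743 − 347×408 = 4569
Denominator: √[(125085 − 120409)(173220 − 166464)] = √[4676 × 6756] = 5620.5921
r = 4569 / 5620.5921 ≈ 0.813

0.813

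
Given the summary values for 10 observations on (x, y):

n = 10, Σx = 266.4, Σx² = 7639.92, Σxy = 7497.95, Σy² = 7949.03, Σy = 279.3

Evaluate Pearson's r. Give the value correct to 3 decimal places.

r = (nΣxy − ΣxΣy) / √[(nΣx² − (Σx)²)(nΣy² − (Σy)²)]
Numerator: 10×7497.95 − 266.4×279.3 = 573.98
Denominator: √[(76399.2 − 70968.96)(79490.3 − 78008.49)] = √[5430.24 × 1481.81] = 2836.6501
r = 573.98 / 2836.6501 ≈ 0.202

0.202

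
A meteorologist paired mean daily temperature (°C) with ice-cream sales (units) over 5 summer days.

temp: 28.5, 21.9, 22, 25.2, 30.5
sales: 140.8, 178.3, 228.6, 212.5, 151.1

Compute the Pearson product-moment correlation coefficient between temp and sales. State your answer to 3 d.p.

n = 5, Σx = 128.1, Σy = 911.3, Σx² = 3341.15, Σy² = 171860.95, Σxy = 22910.32
nΣxy − ΣxΣy = 114551.6 − 116737.53 = -2185.93
nΣx² − (Σx)² = 16705.75 − 16409.61 = 296.14; nΣy² − (Σy)² = 859304.75 − 830467.69 = 28837.06
r = -2185.93 / √(296.14 × 28837.06) = -2185.93 / 2922.2948 ≈ -0.748

-0.748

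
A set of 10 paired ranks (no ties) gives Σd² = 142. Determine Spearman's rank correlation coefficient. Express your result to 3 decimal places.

ρ = 1 − 6Σd² / [n(n²−1)] = 1 − 6×142 / (10×99)
  = 1 − 852/990 = 1 − 0.8606 ≈ 0.139

0.139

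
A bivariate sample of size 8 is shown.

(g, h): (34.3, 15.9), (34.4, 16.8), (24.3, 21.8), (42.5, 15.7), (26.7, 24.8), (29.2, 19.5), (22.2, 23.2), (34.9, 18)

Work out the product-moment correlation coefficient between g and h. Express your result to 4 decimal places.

-0.8704

n = 8, Σg = 248.5, Σh = 155.7, Σg² = 8032.97, Σh² = 3114.31, Σgh = 4695.08
nΣgh − ΣgΣh = 37560.64 − 38691.45 = -1130.81
nΣg² − (Σg)² = 64263.76 − 61752.25 = 2511.51; nΣh² − (Σh)² = 24914.48 − 24242.49 = 671.99
r = -1130.81 / √(2511.51 × 671.99) = -1130.81 / 1299.1188 ≈ -0.8704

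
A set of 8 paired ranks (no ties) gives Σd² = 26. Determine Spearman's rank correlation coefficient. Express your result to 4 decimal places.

0.6905

ρ = 1 − 6Σd² / [n(n²−1)] = 1 − 6×26 / (8×63)
  = 1 − 156/504 = 1 − 0.30952 ≈ 0.6905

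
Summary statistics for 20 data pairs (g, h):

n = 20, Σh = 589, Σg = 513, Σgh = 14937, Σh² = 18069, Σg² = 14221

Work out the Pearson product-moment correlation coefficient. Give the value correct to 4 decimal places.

-0.1949

r = (nΣgh − ΣgΣh) / √[(nΣg² − (Σg)²)(nΣh² − (Σh)²)]
Numerator: 20×14937 − 513×589 = -3417
Denominator: √[(284420 − 263169)(361380 − 346921)] = √[21251 × 14459] = 17529.0675
r = -3417 / 17529.0675 ≈ -0.1949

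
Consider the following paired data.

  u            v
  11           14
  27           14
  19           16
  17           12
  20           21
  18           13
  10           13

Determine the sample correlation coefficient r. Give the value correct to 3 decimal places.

n = 7, Σu = 122, Σv = 103, Σu² = 2324, Σv² = 1571, Σuv = 1824
nΣuv − ΣuΣv = 12768 − 12566 = 202
nΣu² − (Σu)² = 16268 − 14884 = 1384; nΣv² − (Σv)² = 10997 − 10609 = 388
r = 202 / √(1384 × 388) = 202 / 732.7974 ≈ 0.276

0.276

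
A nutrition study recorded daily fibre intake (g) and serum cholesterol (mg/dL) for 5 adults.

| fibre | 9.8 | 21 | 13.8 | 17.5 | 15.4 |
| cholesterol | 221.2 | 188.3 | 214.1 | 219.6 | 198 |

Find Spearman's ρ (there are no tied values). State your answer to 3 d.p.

-0.700

Rank fibre: 1, 5, 2, 4, 3
Rank cholesterol: 5, 1, 3, 4, 2
d = rank(fibre) − rank(cholesterol): -4, 4, -1, 0, 1; Σd² = 34
ρ = 1 − 6Σd² / [n(n²−1)] = 1 − 6×34 / (5×24) = 1 − 204/120 ≈ -0.700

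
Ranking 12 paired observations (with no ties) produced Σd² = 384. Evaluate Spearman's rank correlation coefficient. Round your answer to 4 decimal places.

-0.3427

ρ = 1 − 6Σd² / [n(n²−1)] = 1 − 6×384 / (12×143)
  = 1 − 2304/1716 = 1 − 1.34266 ≈ -0.3427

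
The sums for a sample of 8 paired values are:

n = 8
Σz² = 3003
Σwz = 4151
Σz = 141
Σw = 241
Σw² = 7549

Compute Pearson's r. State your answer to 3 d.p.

-0.250

r = (nΣwz − ΣwΣz) / √[(nΣw² − (Σw)²)(nΣz² − (Σz)²)]
Numerator: 8×4151 − 241×141 = -773
Denominator: √[(60392 − 58081)(24024 − 19881)] = √[2311 × 4143] = 3094.2645
r = -773 / 3094.2645 ≈ -0.250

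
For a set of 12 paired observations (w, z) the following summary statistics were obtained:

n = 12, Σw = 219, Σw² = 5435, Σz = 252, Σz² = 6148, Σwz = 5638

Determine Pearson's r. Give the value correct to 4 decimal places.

0.9364

r = (nΣwz − ΣwΣz) / √[(nΣw² − (Σw)²)(nΣz² − (Σz)²)]
Numerator: 12×5638 − 219×252 = 12468
Denominator: √[(65220 − 47961)(73776 − 63504)] = √[17259 × 10272] = 13314.8206
r = 12468 / 13314.8206 ≈ 0.9364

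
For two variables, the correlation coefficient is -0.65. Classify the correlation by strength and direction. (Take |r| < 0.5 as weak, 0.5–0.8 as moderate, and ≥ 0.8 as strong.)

r = -0.65 < 0 so the relationship is negative.
|r| = 0.65, which falls in the moderate range.

moderate negative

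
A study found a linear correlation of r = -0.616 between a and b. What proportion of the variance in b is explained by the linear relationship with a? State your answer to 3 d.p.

0.379

r² = (-0.616)² = 0.379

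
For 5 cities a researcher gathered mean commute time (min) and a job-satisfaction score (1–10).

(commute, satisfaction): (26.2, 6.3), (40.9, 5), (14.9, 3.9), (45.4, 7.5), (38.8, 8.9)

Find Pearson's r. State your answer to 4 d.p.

n = 5, Σx = 166.2, Σy = 31.6, Σx² = 6147.86, Σy² = 215.36, Σxy = 1113.49
nΣxy − ΣxΣy = 5567.45 − 5251.92 = 315.53
nΣx² − (Σx)² = 30739.3 − 27622.44 = 3116.86; nΣy² − (Σy)² = 1076.8 − 998.56 = 78.24
r = 315.53 / √(3116.86 × 78.24) = 315.53 / 493.8250 ≈ 0.6390

0.6390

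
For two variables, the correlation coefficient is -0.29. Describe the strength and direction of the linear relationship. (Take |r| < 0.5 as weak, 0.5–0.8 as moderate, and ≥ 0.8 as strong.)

weak negative

r = -0.29 < 0 so the relationship is negative.
|r| = 0.29, which falls in the weak range.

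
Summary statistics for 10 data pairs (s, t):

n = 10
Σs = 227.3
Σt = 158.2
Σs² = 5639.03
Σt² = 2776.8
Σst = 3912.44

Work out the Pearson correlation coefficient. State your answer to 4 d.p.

r = (nΣst − ΣsΣt) / √[(nΣs² − (Σs)²)(nΣt² − (Σt)²)]
Numerator: 10×3912.44 − 227.3×158.2 = 3165.54
Denominator: √[(56390.3 − 51665.29)(27768 − 25027.24)] = √[4725.01 × 2740.76] = 3598.6273
r = 3165.54 / 3598.6273 ≈ 0.8797

0.8797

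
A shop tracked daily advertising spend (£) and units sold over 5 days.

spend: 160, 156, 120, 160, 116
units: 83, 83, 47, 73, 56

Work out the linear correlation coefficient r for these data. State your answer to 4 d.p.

n = 5, Σx = 712, Σy = 342, Σx² = 103392, Σy² = 24452, Σxy = 50044
nΣxy − ΣxΣy = 250220 − 243504 = 6716
nΣx² − (Σx)² = 516960 − 506944 = 10016; nΣy² − (Σy)² = 122260 − 116964 = 5296
r = 6716 / √(10016 × 5296) = 6716 / 7283.1817 ≈ 0.9221

0.9221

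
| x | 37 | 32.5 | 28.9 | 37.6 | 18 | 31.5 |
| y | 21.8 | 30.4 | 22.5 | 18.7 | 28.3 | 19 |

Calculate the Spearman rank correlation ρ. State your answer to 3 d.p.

Rank x: 5, 4, 2, 6, 1, 3
Rank y: 3, 6, 4, 1, 5, 2
d = rank(x) − rank(y): 2, -2, -2, 5, -4, 1; Σd² = 54
ρ = 1 − 6Σd² / [n(n²−1)] = 1 − 6×54 / (6×35) = 1 − 324/210 ≈ -0.543

-0.543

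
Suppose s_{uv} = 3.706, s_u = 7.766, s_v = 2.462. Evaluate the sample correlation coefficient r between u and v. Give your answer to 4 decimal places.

0.1938

r = Cov(u,v) / (s_u · s_v) = 3.706 / (7.766 × 2.462)
  = 3.706 / 19.1199 ≈ 0.1938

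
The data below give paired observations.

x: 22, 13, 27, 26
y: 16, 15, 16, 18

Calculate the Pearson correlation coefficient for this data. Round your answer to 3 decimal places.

n = 4, Σx = 88, Σy = 65, Σx² = 2058, Σy² = 1061, Σxy = 1447
nΣxy − ΣxΣy = 5788 − 5720 = 68
nΣx² − (Σx)² = 8232 − 7744 = 488; nΣy² − (Σy)² = 4244 − 4225 = 19
r = 68 / √(488 × 19) = 68 / 96.2912 ≈ 0.706

0.706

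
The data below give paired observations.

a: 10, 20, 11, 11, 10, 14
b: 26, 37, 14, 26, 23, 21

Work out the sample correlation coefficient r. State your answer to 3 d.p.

0.696

n = 6, Σa = 76, Σb = 147, Σa² = 1038, Σb² = 3887, Σab = 1964
nΣab − ΣaΣb = 11784 − 11172 = 612
nΣa² − (Σa)² = 6228 − 5776 = 452; nΣb² − (Σb)² = 23322 − 21609 = 1713
r = 612 / √(452 × 1713) = 612 / 879.9295 ≈ 0.696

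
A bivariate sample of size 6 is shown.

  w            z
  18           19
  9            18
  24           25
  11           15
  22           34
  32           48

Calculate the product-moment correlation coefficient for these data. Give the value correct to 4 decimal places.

0.8940

n = 6, Σw = 116, Σz = 159, Σw² = 2610, Σz² = 4995, Σwz = 3553
nΣwz − ΣwΣz = 21318 − 18444 = 2874
nΣw² − (Σw)² = 15660 − 13456 = 2204; nΣz² − (Σz)² = 29970 − 25281 = 4689
r = 2874 / √(2204 × 4689) = 2874 / 3214.7404 ≈ 0.8940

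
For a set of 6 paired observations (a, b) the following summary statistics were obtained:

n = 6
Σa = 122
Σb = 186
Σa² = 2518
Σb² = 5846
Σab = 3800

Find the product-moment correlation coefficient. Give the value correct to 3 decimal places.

r = (nΣab − ΣaΣb) / √[(nΣa² − (Σa)²)(nΣb² − (Σb)²)]
Numerator: 6×3800 − 122×186 = 108
Denominator: √[(15108 − 14884)(35076 − 34596)] = √[224 × 480] = 327.9024
r = 108 / 327.9024 ≈ 0.329

0.329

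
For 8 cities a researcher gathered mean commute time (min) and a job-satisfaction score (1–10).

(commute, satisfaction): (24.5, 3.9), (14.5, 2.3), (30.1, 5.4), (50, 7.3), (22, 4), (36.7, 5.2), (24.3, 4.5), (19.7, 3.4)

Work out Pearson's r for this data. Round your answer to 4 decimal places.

n = 8, Σx = 221.8, Σy = 36, Σx² = 7025.98, Σy² = 177.8, Σxy = 1111.61
nΣxy − ΣxΣy = 8892.88 − 7984.8 = 908.08
nΣx² − (Σx)² = 56207.84 − 49195.24 = 7012.6; nΣy² − (Σy)² = 1422.4 − 1296 = 126.4
r = 908.08 / √(7012.6 × 126.4) = 908.08 / 941.4843 ≈ 0.9645

0.9645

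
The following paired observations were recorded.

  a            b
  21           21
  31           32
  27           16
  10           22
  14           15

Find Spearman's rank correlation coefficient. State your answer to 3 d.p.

Rank a: 3, 5, 4, 1, 2
Rank b: 3, 5, 2, 4, 1
d = rank(a) − rank(b): 0, 0, 2, -3, 1; Σd² = 14
ρ = 1 − 6Σd² / [n(n²−1)] = 1 − 6×14 / (5×24) = 1 − 84/120 ≈ 0.300

0.300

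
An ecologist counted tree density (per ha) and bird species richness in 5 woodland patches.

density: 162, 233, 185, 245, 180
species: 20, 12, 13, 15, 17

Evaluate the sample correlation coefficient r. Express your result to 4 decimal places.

-0.6517

n = 5, Σx = 1005, Σy = 77, Σx² = 207183, Σy² = 1227, Σxy = 15176
nΣxy − ΣxΣy = 75880 − 77385 = -1505
nΣx² − (Σx)² = 1035915 − 1010025 = 25890; nΣy² − (Σy)² = 6135 − 5929 = 206
r = -1505 / √(25890 × 206) = -1505 / 2309.4025 ≈ -0.6517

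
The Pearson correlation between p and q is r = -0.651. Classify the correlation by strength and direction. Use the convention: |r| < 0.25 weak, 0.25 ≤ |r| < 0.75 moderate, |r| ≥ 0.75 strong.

r = -0.651 < 0 so the relationship is negative.
|r| = 0.651, which falls in the moderate range.

moderate negative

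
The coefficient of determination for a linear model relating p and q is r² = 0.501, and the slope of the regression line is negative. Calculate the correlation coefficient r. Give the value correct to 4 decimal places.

|r| = √0.501 = 0.7078
The association is negative, so r = −0.7078.

-0.7078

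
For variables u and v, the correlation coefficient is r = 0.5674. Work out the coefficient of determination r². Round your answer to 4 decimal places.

0.3219

r² = (0.5674)² = 0.3219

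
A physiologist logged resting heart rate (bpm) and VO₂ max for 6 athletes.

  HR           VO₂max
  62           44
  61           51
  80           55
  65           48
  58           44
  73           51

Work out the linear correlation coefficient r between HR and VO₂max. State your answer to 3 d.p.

n = 6, Σx = 399, Σy = 293, Σx² = 26883, Σy² = 14403, Σxy = 19634
nΣxy − ΣxΣy = 117804 − 116907 = 897
nΣx² − (Σx)² = 161298 − 159201 = 2097; nΣy² − (Σy)² = 86418 − 85849 = 569
r = 897 / √(2097 × 569) = 897 / 1092.3337 ≈ 0.821

0.821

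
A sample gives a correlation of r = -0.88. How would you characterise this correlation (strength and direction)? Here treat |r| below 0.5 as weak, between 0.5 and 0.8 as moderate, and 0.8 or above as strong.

strong negative

r = -0.88 < 0 so the relationship is negative.
|r| = 0.88, which falls in the strong range.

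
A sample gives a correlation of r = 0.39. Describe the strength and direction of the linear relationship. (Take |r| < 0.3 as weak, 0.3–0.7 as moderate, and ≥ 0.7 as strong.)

r = 0.39 > 0 so the relationship is positive.
|r| = 0.39, which falls in the moderate range.

moderate positive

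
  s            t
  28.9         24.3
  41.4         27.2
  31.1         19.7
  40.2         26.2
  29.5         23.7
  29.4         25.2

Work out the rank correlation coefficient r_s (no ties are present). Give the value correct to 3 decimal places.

0.486

Rank s: 1, 6, 4, 5, 3, 2
Rank t: 3, 6, 1, 5, 2, 4
d = rank(s) − rank(t): -2, 0, 3, 0, 1, -2; Σd² = 18
ρ = 1 − 6Σd² / [n(n²−1)] = 1 − 6×18 / (6×35) = 1 − 108/210 ≈ 0.486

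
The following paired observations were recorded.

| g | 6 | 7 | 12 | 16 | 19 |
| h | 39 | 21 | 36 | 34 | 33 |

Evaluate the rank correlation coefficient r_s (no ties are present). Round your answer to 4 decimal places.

-0.4000

Rank g: 1, 2, 3, 4, 5
Rank h: 5, 1, 4, 3, 2
d = rank(g) − rank(h): -4, 1, -1, 1, 3; Σd² = 28
ρ = 1 − 6Σd² / [n(n²−1)] = 1 − 6×28 / (5×24) = 1 − 168/120 ≈ -0.4000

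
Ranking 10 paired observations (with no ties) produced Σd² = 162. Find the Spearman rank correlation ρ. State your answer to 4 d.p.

ρ = 1 − 6Σd² / [n(n²−1)] = 1 − 6×162 / (10×99)
  = 1 − 972/990 = 1 − 0.98182 ≈ 0.0182

0.0182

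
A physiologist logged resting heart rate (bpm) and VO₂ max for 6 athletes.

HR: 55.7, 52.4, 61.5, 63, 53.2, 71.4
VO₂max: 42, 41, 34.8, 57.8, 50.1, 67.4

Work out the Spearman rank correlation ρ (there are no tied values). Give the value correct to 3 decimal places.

Rank HR: 3, 1, 4, 5, 2, 6
Rank VO₂max: 3, 2, 1, 5, 4, 6
d = rank(HR) − rank(VO₂max): 0, -1, 3, 0, -2, 0; Σd² = 14
ρ = 1 − 6Σd² / [n(n²−1)] = 1 − 6×14 / (6×35) = 1 − 84/210 ≈ 0.600

0.600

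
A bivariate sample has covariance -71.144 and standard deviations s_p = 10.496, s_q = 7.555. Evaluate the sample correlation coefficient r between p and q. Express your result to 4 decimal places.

r = Cov(p,q) / (s_p · s_q) = -71.144 / (10.496 × 7.555)
  = -71.144 / 79.2973 ≈ -0.8972

-0.8972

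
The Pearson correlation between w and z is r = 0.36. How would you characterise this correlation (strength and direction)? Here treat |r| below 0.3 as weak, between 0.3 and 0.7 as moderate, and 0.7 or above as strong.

moderate positive

r = 0.36 > 0 so the relationship is positive.
|r| = 0.36, which falls in the moderate range.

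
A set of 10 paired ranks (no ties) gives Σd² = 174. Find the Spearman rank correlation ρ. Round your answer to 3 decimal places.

ρ = 1 − 6Σd² / [n(n²−1)] = 1 − 6×174 / (10×99)
  = 1 − 1044/990 = 1 − 1.0545 ≈ -0.055

-0.055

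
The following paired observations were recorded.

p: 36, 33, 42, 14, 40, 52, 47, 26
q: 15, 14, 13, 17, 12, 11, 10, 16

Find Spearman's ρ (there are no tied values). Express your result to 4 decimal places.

Rank p: 4, 3, 6, 1, 5, 8, 7, 2
Rank q: 6, 5, 4, 8, 3, 2, 1, 7
d = rank(p) − rank(q): -2, -2, 2, -7, 2, 6, 6, -5; Σd² = 162
ρ = 1 − 6Σd² / [n(n²−1)] = 1 − 6×162 / (8×63) = 1 − 972/504 ≈ -0.9286

-0.9286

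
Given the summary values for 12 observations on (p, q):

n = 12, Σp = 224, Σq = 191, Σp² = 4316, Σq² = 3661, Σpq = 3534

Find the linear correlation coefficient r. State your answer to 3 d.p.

r = (nΣpq − ΣpΣq) / √[(nΣp² − (Σp)²)(nΣq² − (Σq)²)]
Numerator: 12×3534 − 224×191 = -376
Denominator: √[(51792 − 50176)(43932 − 36481)] = √[1616 × 7451] = 3469.9879
r = -376 / 3469.9879 ≈ -0.108

-0.108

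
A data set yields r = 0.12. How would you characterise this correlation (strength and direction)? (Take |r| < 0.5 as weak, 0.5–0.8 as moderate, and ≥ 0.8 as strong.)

r = 0.12 > 0 so the relationship is positive.
|r| = 0.12, which falls in the weak range.

weak positive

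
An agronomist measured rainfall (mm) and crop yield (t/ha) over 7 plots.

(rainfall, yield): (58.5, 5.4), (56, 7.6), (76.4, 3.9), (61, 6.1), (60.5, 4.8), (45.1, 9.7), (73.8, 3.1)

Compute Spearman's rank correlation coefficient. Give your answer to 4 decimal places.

Rank rainfall: 3, 2, 7, 5, 4, 1, 6
Rank yield: 4, 6, 2, 5, 3, 7, 1
d = rank(rainfall) − rank(yield): -1, -4, 5, 0, 1, -6, 5; Σd² = 104
ρ = 1 − 6Σd² / [n(n²−1)] = 1 − 6×104 / (7×48) = 1 − 624/336 ≈ -0.8571

-0.8571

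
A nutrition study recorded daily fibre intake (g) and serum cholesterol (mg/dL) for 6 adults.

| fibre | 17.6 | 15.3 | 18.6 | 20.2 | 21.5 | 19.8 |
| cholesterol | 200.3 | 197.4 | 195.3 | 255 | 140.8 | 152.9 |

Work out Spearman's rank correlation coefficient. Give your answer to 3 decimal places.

-0.371

Rank fibre: 2, 1, 3, 5, 6, 4
Rank cholesterol: 5, 4, 3, 6, 1, 2
d = rank(fibre) − rank(cholesterol): -3, -3, 0, -1, 5, 2; Σd² = 48
ρ = 1 − 6Σd² / [n(n²−1)] = 1 − 6×48 / (6×35) = 1 − 288/210 ≈ -0.371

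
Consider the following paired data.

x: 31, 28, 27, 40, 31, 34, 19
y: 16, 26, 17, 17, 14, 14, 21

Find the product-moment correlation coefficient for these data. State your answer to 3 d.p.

-0.467

n = 7, Σx = 210, Σy = 125, Σx² = 6552, Σy² = 2343, Σxy = 3672
nΣxy − ΣxΣy = 25704 − 26250 = -546
nΣx² − (Σx)² = 45864 − 44100 = 1764; nΣy² − (Σy)² = 16401 − 15625 = 776
r = -546 / √(1764 × 776) = -546 / 1169.9846 ≈ -0.467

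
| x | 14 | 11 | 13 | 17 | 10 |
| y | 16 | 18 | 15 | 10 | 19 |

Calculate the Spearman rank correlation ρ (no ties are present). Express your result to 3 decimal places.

-0.900

Rank x: 4, 2, 3, 5, 1
Rank y: 3, 4, 2, 1, 5
d = rank(x) − rank(y): 1, -2, 1, 4, -4; Σd² = 38
ρ = 1 − 6Σd² / [n(n²−1)] = 1 − 6×38 / (5×24) = 1 − 228/120 ≈ -0.900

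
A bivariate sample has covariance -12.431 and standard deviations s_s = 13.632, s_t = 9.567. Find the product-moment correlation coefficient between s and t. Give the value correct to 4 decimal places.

r = Cov(s,t) / (s_s · s_t) = -12.431 / (13.632 × 9.567)
  = -12.431 / 130.4173 ≈ -0.0953

-0.0953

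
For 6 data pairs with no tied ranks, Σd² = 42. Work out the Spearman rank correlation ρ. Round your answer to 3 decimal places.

ρ = 1 − 6Σd² / [n(n²−1)] = 1 − 6×42 / (6×35)
  = 1 − 252/210 = 1 − 1.2000 ≈ -0.200

-0.200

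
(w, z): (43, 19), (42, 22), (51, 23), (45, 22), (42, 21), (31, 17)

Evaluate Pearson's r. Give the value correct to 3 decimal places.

0.870

n = 6, Σw = 254, Σz = 124, Σw² = 10964, Σz² = 2588, Σwz = 5313
nΣwz − ΣwΣz = 31878 − 31496 = 382
nΣw² − (Σw)² = 65784 − 64516 = 1268; nΣz² − (Σz)² = 15528 − 15376 = 152
r = 382 / √(1268 × 152) = 382 / 439.0171 ≈ 0.870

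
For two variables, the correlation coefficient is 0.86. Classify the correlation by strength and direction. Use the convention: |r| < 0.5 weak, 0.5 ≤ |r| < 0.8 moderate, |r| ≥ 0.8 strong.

strong positive

r = 0.86 > 0 so the relationship is positive.
|r| = 0.86, which falls in the strong range.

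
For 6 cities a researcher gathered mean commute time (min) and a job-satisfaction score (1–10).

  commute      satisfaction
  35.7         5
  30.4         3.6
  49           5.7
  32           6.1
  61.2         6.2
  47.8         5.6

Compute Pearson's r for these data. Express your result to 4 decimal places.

n = 6, Σx = 256.1, Σy = 32.2, Σx² = 11653.93, Σy² = 177.46, Σxy = 1409.56
nΣxy − ΣxΣy = 8457.36 − 8246.42 = 210.94
nΣx² − (Σx)² = 69923.58 − 65587.21 = 4336.37; nΣy² − (Σy)² = 1064.76 − 1036.84 = 27.92
r = 210.94 / √(4336.37 × 27.92) = 210.94 / 347.9532 ≈ 0.6062

0.6062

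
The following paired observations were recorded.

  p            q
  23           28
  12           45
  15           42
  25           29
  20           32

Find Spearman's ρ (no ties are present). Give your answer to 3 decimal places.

-0.900

Rank p: 4, 1, 2, 5, 3
Rank q: 1, 5, 4, 2, 3
d = rank(p) − rank(q): 3, -4, -2, 3, 0; Σd² = 38
ρ = 1 − 6Σd² / [n(n²−1)] = 1 − 6×38 / (5×24) = 1 − 228/120 ≈ -0.900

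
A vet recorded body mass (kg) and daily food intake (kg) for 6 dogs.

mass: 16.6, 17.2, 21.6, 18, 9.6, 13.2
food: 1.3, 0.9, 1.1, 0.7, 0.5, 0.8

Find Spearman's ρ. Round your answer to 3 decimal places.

Rank mass: 3, 4, 6, 5, 1, 2
Rank food: 6, 4, 5, 2, 1, 3
d = rank(mass) − rank(food): -3, 0, 1, 3, 0, -1; Σd² = 20
ρ = 1 − 6Σd² / [n(n²−1)] = 1 − 6×20 / (6×35) = 1 − 120/210 ≈ 0.429

0.429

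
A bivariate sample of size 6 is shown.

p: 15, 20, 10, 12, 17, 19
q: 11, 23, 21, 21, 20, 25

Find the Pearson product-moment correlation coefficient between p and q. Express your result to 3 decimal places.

n = 6, Σp = 93, Σq = 121, Σp² = 1519, Σq² = 2557, Σpq = 1902
nΣpq − ΣpΣq = 11412 − 11253 = 159
nΣp² − (Σp)² = 9114 − 8649 = 465; nΣq² − (Σq)² = 15342 − 14641 = 701
r = 159 / √(465 × 701) = 159 / 570.9334 ≈ 0.278

0.278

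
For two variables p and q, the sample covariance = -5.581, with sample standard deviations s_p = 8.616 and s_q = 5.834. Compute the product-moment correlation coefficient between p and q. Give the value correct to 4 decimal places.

r = Cov(p,q) / (s_p · s_q) = -5.581 / (8.616 × 5.834)
  = -5.581 / 50.2657 ≈ -0.1110

-0.1110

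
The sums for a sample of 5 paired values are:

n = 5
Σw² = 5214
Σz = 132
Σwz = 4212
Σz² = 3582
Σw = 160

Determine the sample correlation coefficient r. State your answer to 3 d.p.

r = (nΣwz − ΣwΣz) / √[(nΣw² − (Σw)²)(nΣz² − (Σz)²)]
Numerator: 5×4212 − 160×132 = -60
Denominator: √[(26070 − 25600)(17910 − 17424)] = √[470 × 486] = 477.9330
r = -60 / 477.9330 ≈ -0.126

-0.126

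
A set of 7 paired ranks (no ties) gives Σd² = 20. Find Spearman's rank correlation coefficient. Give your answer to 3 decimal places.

0.643

ρ = 1 − 6Σd² / [n(n²−1)] = 1 − 6×20 / (7×48)
  = 1 − 120/336 = 1 − 0.3571 ≈ 0.643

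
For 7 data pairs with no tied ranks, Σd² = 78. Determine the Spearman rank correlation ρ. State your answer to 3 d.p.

ρ = 1 − 6Σd² / [n(n²−1)] = 1 − 6×78 / (7×48)
  = 1 − 468/336 = 1 − 1.3929 ≈ -0.393

-0.393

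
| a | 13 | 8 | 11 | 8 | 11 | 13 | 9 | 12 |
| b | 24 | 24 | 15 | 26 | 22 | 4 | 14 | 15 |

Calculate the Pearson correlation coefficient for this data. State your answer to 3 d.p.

n = 8, Σa = 85, Σb = 144, Σa² = 933, Σb² = 2974, Σab = 1477
nΣab − ΣaΣb = 11816 − 12240 = -424
nΣa² − (Σa)² = 7464 − 7225 = 239; nΣb² − (Σb)² = 23792 − 20736 = 3056
r = -424 / √(239 × 3056) = -424 / 854.6251 ≈ -0.496

-0.496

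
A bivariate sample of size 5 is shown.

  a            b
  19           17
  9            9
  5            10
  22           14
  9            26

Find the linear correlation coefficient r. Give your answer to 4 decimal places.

0.1164

n = 5, Σa = 64, Σb = 76, Σa² = 1032, Σb² = 1342, Σab = 996
nΣab − ΣaΣb = 4980 − 4864 = 116
nΣa² − (Σa)² = 5160 − 4096 = 1064; nΣb² − (Σb)² = 6710 − 5776 = 934
r = 116 / √(1064 × 934) = 116 / 996.8831 ≈ 0.1164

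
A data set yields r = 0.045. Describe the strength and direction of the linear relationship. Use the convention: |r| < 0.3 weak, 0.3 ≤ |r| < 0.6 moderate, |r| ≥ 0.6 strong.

weak positive

r = 0.045 > 0 so the relationship is positive.
|r| = 0.045, which falls in the weak range.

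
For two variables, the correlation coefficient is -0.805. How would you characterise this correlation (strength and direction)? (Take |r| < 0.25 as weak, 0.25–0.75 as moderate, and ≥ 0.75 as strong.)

r = -0.805 < 0 so the relationship is negative.
|r| = 0.805, which falls in the strong range.

strong negative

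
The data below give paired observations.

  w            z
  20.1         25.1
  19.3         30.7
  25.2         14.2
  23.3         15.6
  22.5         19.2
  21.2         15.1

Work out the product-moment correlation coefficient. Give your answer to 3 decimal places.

-0.825

n = 6, Σw = 131.6, Σz = 119.9, Σw² = 2910.12, Σz² = 2614.15, Σwz = 2570.46
nΣwz − ΣwΣz = 15422.76 − 15778.84 = -356.08
nΣw² − (Σw)² = 17460.72 − 17318.56 = 142.16; nΣz² − (Σz)² = 15684.9 − 14376.01 = 1308.89
r = -356.08 / √(142.16 × 1308.89) = -356.08 / 431.3604 ≈ -0.825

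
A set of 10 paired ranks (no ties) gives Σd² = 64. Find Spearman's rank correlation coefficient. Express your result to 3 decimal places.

0.612

ρ = 1 − 6Σd² / [n(n²−1)] = 1 − 6×64 / (10×99)
  = 1 − 384/990 = 1 − 0.3879 ≈ 0.612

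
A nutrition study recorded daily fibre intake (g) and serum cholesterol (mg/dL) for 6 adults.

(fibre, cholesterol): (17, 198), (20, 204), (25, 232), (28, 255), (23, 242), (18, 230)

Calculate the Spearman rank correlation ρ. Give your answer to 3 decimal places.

Rank fibre: 1, 3, 5, 6, 4, 2
Rank cholesterol: 1, 2, 4, 6, 5, 3
d = rank(fibre) − rank(cholesterol): 0, 1, 1, 0, -1, -1; Σd² = 4
ρ = 1 − 6Σd² / [n(n²−1)] = 1 − 6×4 / (6×35) = 1 − 24/210 ≈ 0.886

0.886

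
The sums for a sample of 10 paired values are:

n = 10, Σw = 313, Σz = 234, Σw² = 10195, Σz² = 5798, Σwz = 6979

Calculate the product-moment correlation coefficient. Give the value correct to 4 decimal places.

r = (nΣwz − ΣwΣz) / √[(nΣw² − (Σw)²)(nΣz² − (Σz)²)]
Numerator: 10×6979 − 313×234 = -3452
Denominator: √[(101950 − 97969)(57980 − 54756)] = √[3981 × 3224] = 3582.5611
r = -3452 / 3582.5611 ≈ -0.9636

-0.9636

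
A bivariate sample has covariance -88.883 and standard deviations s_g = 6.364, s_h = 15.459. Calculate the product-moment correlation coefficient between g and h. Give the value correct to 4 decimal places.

-0.9035

r = Cov(g,h) / (s_g · s_h) = -88.883 / (6.364 × 15.459)
  = -88.883 / 98.3811 ≈ -0.9035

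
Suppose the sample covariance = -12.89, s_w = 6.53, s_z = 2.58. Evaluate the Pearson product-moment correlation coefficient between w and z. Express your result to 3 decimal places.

-0.765

r = Cov(w,z) / (s_w · s_z) = -12.89 / (6.53 × 2.58)
  = -12.89 / 16.8474 ≈ -0.765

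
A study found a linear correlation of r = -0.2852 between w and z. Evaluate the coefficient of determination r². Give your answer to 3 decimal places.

r² = (-0.2852)² = 0.081

0.081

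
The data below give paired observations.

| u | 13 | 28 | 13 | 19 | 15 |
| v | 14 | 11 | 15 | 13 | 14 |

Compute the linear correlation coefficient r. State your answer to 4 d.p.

n = 5, Σu = 88, Σv = 67, Σu² = 1708, Σv² = 907, Σuv = 1142
nΣuv − ΣuΣv = 5710 − 5896 = -186
nΣu² − (Σu)² = 8540 − 7744 = 796; nΣv² − (Σv)² = 4535 − 4489 = 46
r = -186 / √(796 × 46) = -186 / 191.3531 ≈ -0.9720

-0.9720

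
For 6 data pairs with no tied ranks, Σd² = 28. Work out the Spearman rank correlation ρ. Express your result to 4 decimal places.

ρ = 1 − 6Σd² / [n(n²−1)] = 1 − 6×28 / (6×35)
  = 1 − 168/210 = 1 − 0.80000 ≈ 0.2000

0.2000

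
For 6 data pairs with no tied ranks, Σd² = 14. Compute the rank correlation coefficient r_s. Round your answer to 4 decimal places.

0.6000

ρ = 1 − 6Σd² / [n(n²−1)] = 1 − 6×14 / (6×35)
  = 1 − 84/210 = 1 − 0.40000 ≈ 0.6000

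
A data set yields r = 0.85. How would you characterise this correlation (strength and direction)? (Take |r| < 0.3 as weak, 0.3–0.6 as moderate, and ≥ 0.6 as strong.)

r = 0.85 > 0 so the relationship is positive.
|r| = 0.85, which falls in the strong range.

strong positive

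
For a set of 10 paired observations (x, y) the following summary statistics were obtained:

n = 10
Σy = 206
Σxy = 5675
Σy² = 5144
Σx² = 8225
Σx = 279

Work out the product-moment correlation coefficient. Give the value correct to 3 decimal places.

-0.115

r = (nΣxy − ΣxΣy) / √[(nΣx² − (Σx)²)(nΣy² − (Σy)²)]
Numerator: 10×5675 − 279×206 = -724
Denominator: √[(82250 − 77841)(51440 − 42436)] = √[4409 × 9004] = 6300.6854
r = -724 / 6300.6854 ≈ -0.115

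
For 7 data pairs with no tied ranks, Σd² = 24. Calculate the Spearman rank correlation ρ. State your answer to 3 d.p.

0.571

ρ = 1 − 6Σd² / [n(n²−1)] = 1 − 6×24 / (7×48)
  = 1 − 144/336 = 1 − 0.4286 ≈ 0.571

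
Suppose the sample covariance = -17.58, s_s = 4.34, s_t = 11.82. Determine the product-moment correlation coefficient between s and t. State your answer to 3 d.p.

-0.343

r = Cov(s,t) / (s_s · s_t) = -17.58 / (4.34 × 11.82)
  = -17.58 / 51.2988 ≈ -0.343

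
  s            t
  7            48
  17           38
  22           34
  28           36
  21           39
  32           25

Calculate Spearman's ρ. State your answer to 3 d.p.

Rank s: 1, 2, 4, 5, 3, 6
Rank t: 6, 4, 2, 3, 5, 1
d = rank(s) − rank(t): -5, -2, 2, 2, -2, 5; Σd² = 66
ρ = 1 − 6Σd² / [n(n²−1)] = 1 − 6×66 / (6×35) = 1 − 396/210 ≈ -0.886

-0.886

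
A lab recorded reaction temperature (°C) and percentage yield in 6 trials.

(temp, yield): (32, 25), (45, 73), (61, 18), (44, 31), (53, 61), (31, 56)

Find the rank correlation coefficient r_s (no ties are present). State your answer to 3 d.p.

Rank temp: 2, 4, 6, 3, 5, 1
Rank yield: 2, 6, 1, 3, 5, 4
d = rank(temp) − rank(yield): 0, -2, 5, 0, 0, -3; Σd² = 38
ρ = 1 − 6Σd² / [n(n²−1)] = 1 − 6×38 / (6×35) = 1 − 228/210 ≈ -0.086

-0.086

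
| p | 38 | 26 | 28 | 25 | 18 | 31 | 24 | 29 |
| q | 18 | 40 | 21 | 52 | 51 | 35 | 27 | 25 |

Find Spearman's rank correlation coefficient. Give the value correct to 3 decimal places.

-0.667

Rank p: 8, 4, 5, 3, 1, 7, 2, 6
Rank q: 1, 6, 2, 8, 7, 5, 4, 3
d = rank(p) − rank(q): 7, -2, 3, -5, -6, 2, -2, 3; Σd² = 140
ρ = 1 − 6Σd² / [n(n²−1)] = 1 − 6×140 / (8×63) = 1 − 840/504 ≈ -0.667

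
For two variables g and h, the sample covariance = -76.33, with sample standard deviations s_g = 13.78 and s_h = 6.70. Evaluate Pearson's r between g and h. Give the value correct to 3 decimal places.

-0.827

r = Cov(g,h) / (s_g · s_h) = -76.33 / (13.78 × 6.70)
  = -76.33 / 92.3260 ≈ -0.827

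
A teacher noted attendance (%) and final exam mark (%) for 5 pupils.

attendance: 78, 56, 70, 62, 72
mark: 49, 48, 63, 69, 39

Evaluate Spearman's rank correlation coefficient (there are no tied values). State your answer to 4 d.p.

-0.2000

Rank attendance: 5, 1, 3, 2, 4
Rank mark: 3, 2, 4, 5, 1
d = rank(attendance) − rank(mark): 2, -1, -1, -3, 3; Σd² = 24
ρ = 1 − 6Σd² / [n(n²−1)] = 1 − 6×24 / (5×24) = 1 − 144/120 ≈ -0.2000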